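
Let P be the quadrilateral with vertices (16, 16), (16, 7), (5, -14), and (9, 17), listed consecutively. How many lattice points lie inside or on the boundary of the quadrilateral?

167

By the shoelace formula, twice the signed area is |[16·7 − 16·16] + [16·(-14) − 5·7] + [5·17 − 9·(-14)] + [9·16 − 16·17]| = 320, so the area is 160.
The number of boundary lattice points is Σ gcd(|Δx|,|Δy|) = gcd(0,9) + gcd(11,21) + gcd(4,31) + gcd(7,1) = 9+1+1+1 = 12.
Pick's theorem gives I = A − B/2 + 1 = 160 − 12/2 + 1 = 155, so the closed region contains I + B = 155 + 12 = 167 lattice points.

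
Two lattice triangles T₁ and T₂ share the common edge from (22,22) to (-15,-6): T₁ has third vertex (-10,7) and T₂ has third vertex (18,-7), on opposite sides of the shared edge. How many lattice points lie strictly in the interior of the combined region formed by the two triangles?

650

The union is the simple quadrilateral with vertices (22,22), (-10,7), (-15,-6), (18,-7) in order.
The shoelace formula gives twice the area as |[22·7 − (-10)·22] + [(-10)·(-6) − (-15)·7] + [(-15)·(-7) − 18·(-6)] + [18·22 − 22·(-7)]| = 1302, so the area is 651.
The number of boundary lattice points is Σ gcd(|Δx|,|Δy|) = gcd(32,15) + gcd(5,13) + gcd(33,1) + gcd(4,29) = 1+1+1+1 = 4.
By Pick's theorem I = A − B/2 + 1 = 651 − 4/2 + 1 = 650.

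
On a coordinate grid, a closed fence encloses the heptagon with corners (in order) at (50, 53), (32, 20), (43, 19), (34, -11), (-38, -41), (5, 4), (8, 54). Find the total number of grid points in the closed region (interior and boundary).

Using the shoelace formula, 2A = |[50·20 − 32·53] + [32·19 − 43·20] + [43·(-11) − 34·19] + [34·(-41) − (-38)·(-11)] + [(-38)·4 − 5·(-41)] + [5·54 − 8·4] + [8·53 − 50·54]| = 5864, so the area is 2932.
Along each edge there are gcd(|Δx|,|Δy|)+1 lattice points, so counting each shared vertex once the boundary has gcd(18,33) + gcd(11,1) + gcd(9,30) + gcd(72,30) + gcd(43,45) + gcd(3,50) + gcd(42,1) = 3+1+3+6+1+1+1 = 16.
Pick's theorem gives I = A − B/2 + 1 = 2932 − 16/2 + 1 = 2925, so the closed region contains I + B = 2925 + 16 = 2941 lattice points.

2941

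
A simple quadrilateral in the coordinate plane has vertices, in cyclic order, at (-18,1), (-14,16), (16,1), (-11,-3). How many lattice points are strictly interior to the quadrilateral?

315

The shoelace formula gives twice the area as |[(-18)·16 − (-14)·1] + [(-14)·1 − 16·16] + [16·(-3) − (-11)·1] + [(-11)·1 − (-18)·(-3)]| = 646, so the area is 323.
Along each edge there are gcd(|Δx|,|Δy|)+1 lattice points, so counting each shared vertex once the boundary has gcd(4,15) + gcd(30,15) + gcd(27,4) + gcd(7,4) = 1+15+1+1 = 18.
By Pick's theorem A = I + B/2 − 1, so I = 323 − 18/2 + 1 = 315.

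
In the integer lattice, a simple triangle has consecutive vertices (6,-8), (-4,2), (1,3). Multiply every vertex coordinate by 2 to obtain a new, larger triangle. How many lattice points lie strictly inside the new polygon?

Using the shoelace formula, 2A = |[6·2 − (-4)·(-8)] + [(-4)·3 − 1·2] + [1·(-8) − 6·3]| = 60, so the area is 30.
Along each edge there are gcd(|Δx|,|Δy|)+1 lattice points, so counting each shared vertex once the boundary has gcd(10,10) + gcd(5,1) + gcd(5,11) = 10+1+1 = 12.
Scaling by 2 multiplies the area by 2² = 4 (so the new area is 120) and multiplies the boundary lattice-point count by 2, giving 24.
By Pick's theorem, the interior count of the dilated polygon is 120 − 24/2 + 1 = 109.

109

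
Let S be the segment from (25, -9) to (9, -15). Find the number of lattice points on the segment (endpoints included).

The number of lattice points on a segment between lattice points is gcd(|Δx|,|Δy|) + 1 = gcd(16,6) + 1 = 2 + 1 = 3.

3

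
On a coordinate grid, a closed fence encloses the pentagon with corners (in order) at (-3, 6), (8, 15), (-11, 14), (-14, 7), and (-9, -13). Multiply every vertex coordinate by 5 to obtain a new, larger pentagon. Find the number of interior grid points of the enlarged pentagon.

Using the shoelace formula, 2A = |((-3)·15 − 8·6) + (8·14 − (-11)·15) + ((-11)·7 − (-14)·14) + ((-14)·(-13) − (-9)·7) + ((-9)·6 − (-3)·(-13))| = 455, so the area is 227.5.
The number of boundary lattice points is Σ gcd(|Δx|,|Δy|) = gcd(11,9) + gcd(19,1) + gcd(3,7) + gcd(5,20) + gcd(6,19) = 1+1+1+5+1 = 9.
Scaling by 5 multiplies the area by 5² = 25 (so the new area is 5687.5) and multiplies the boundary lattice-point count by 5, giving 45.
By Pick's theorem, the interior count of the dilated polygon is 5687.5 − 45/2 + 1 = 5666.

5666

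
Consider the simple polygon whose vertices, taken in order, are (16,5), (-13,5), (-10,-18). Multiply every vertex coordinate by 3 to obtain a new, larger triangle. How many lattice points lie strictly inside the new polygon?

Using the shoelace formula, 2A = |[16·5 − (-13)·5] + [(-13)·(-18) − (-10)·5] + [(-10)·5 − 16·(-18)]| = 667, so the area is 667/2.
The number of boundary lattice points is Σ gcd(|Δx|,|Δy|) = gcd(29,0) + gcd(3,23) + gcd(26,23) = 29+1+1 = 31.
Scaling by 3 multiplies the area by 3² = 9 (so the new area is 3001.5) and multiplies the boundary lattice-point count by 3, giving 93.
By Pick's theorem, the interior count of the dilated polygon is 3001.5 − 93/2 + 1 = 2956.

2956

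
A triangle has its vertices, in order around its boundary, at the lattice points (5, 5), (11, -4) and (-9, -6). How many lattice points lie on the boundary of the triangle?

6

Summing gcd(|Δx|,|Δy|) over the edges gives the boundary count: gcd(6,9) + gcd(20,2) + gcd(14,11) = 3+2+1 = 6.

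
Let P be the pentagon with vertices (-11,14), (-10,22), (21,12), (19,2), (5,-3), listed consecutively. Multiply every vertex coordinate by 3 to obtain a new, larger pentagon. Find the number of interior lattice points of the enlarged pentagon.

Using the shoelace formula, 2A = |[(-11)·22 − (-10)·14] + [(-10)·12 − 21·22] + [21·2 − 19·12] + [19·(-3) − 5·2] + [5·14 − (-11)·(-3)]| = 900, so the area is 450.
Along each edge there are gcd(|Δx|,|Δy|)+1 lattice points, so counting each shared vertex once the boundary has gcd(1,8) + gcd(31,10) + gcd(2,10) + gcd(14,5) + gcd(16,17) = 1+1+2+1+1 = 6.
Scaling by 3 multiplies the area by 3² = 9 (so the new area is 4050) and multiplies the boundary lattice-point count by 3, giving 18.
By Pick's theorem, the interior count of the dilated polygon is 4050 − 18/2 + 1 = 4042.

4042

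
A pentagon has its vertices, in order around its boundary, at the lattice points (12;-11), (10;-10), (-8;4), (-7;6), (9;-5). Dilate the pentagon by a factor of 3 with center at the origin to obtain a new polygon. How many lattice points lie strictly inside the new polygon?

565

Using the shoelace formula, 2A = |(12·(-10) − 10·(-11)) + (10·4 − (-8)·(-10)) + ((-8)·6 − (-7)·4) + ((-7)·(-5) − 9·6) + (9·(-11) − 12·(-5))| = 128, so the area is 64.
The number of boundary lattice points is Σ gcd(|Δx|,|Δy|) = gcd(2,1) + gcd(18,14) + gcd(1,2) + gcd(16,11) + gcd(3,6) = 1+2+1+1+3 = 8.
Scaling by 3 multiplies the area by 3² = 9 (so the new area is 576) and multiplies the boundary lattice-point count by 3, giving 24.
By Pick's theorem, the interior count of the dilated polygon is 576 − 24/2 + 1 = 565.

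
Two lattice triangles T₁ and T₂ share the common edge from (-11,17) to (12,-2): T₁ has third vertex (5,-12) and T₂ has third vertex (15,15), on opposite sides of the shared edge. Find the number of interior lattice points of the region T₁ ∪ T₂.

The union is the simple quadrilateral with vertices (-11,17), (5,-12), (12,-2), (15,15) in order.
By the shoelace formula, twice the signed area is |((-11)·(-12) − 5·17) + (5·(-2) − 12·(-12)) + (12·15 − 15·(-2)) + (15·17 − (-11)·15)| = 811, so the area is 405.5.
Along each edge there are gcd(|Δx|,|Δy|)+1 lattice points, so counting each shared vertex once the boundary has gcd(16,29) + gcd(7,10) + gcd(3,17) + gcd(26,2) = 1+1+1+2 = 5.
By Pick's theorem I = A − B/2 + 1 = 405.5 − 5/2 + 1 = 404.

404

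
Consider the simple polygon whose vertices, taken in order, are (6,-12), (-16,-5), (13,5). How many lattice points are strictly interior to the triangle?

By the shoelace formula, twice the signed area is |(6·(-5) − (-16)·(-12)) + ((-16)·5 − 13·(-5)) + (13·(-12) − 6·5)| = 423, so the area is 423/2.
Along each edge there are gcd(|Δx|,|Δy|)+1 lattice points, so counting each shared vertex once the boundary has gcd(22,7) + gcd(29,10) + gcd(7,17) = 1+1+1 = 3.
Pick's theorem gives I = A − B/2 + 1 = 423/2 − 3/2 + 1 = 211.

211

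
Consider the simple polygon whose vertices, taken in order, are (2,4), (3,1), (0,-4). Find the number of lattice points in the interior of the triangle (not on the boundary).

Using the shoelace formula, 2A = |(2·1 − 3·4) + (3·(-4) − 0·1) + (0·4 − 2·(-4))| = 14, so the area is 7.
Summing gcd(|Δx|,|Δy|) over the edges gives the boundary count: gcd(1,3) + gcd(3,5) + gcd(2,8) = 1+1+2 = 4.
Pick's theorem gives I = A − B/2 + 1 = 7 − 4/2 + 1 = 6.

6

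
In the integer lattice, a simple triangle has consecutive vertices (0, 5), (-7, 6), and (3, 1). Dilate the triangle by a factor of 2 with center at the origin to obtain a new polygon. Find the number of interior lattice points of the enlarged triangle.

44

The shoelace formula gives twice the area as |(0·6 − (-7)·5) + ((-7)·1 − 3·6) + (3·5 − 0·1)| = 25, so the area is 25/2.
Along each edge there are gcd(|Δx|,|Δy|)+1 lattice points, so counting each shared vertex once the boundary has gcd(7,1) + gcd(10,5) + gcd(3,4) = 1+5+1 = 7.
Scaling by 2 multiplies the area by 2² = 4 (so the new area is 50) and multiplies the boundary lattice-point count by 2, giving 14.
By Pick's theorem, the interior count of the dilated polygon is 50 − 14/2 + 1 = 44.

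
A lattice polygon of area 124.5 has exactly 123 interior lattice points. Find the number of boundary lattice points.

5

Pick's theorem gives A = I + B/2 − 1, so B = 2(A − I + 1) = 2(124.5 − 123 + 1) = 5.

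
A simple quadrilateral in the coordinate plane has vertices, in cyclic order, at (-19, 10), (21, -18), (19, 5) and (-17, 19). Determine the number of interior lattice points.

Using the shoelace formula, 2A = |((-19)·(-18) − 21·10) + (21·5 − 19·(-18)) + (19·19 − (-17)·5) + ((-17)·10 − (-19)·19)| = 1216, so the area is 608.
The number of boundary lattice points is Σ gcd(|Δx|,|Δy|) = gcd(40,28) + gcd(2,23) + gcd(36,14) + gcd(2,9) = 4+1+2+1 = 8.
Pick's theorem gives I = A − B/2 + 1 = 608 − 8/2 + 1 = 605.

605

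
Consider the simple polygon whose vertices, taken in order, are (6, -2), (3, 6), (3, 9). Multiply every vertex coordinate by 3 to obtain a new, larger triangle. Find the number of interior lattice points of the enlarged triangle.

34

The shoelace formula gives twice the area as |(6·6 − 3·(-2)) + (3·9 − 3·6) + (3·(-2) − 6·9)| = 9, so the area is 9/2.
Summing gcd(|Δx|,|Δy|) over the edges gives the boundary count: gcd(3,8) + gcd(0,3) + gcd(3,11) = 1+3+1 = 5.
Scaling by 3 multiplies the area by 3² = 9 (so the new area is 40.5) and multiplies the boundary lattice-point count by 3, giving 15.
By Pick's theorem, the interior count of the dilated polygon is 40.5 − 15/2 + 1 = 34.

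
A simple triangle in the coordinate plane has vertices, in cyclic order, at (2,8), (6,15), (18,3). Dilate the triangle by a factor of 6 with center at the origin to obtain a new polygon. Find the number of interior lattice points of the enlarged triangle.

The shoelace formula gives twice the area as |[2·15 − 6·8] + [6·3 − 18·15] + [18·8 − 2·3]| = 132, so the area is 66.
Along each edge there are gcd(|Δx|,|Δy|)+1 lattice points, so counting each shared vertex once the boundary has gcd(4,7) + gcd(12,12) + gcd(16,5) = 1+12+1 = 14.
Scaling by 6 multiplies the area by 6² = 36 (so the new area is 2376) and multiplies the boundary lattice-point count by 6, giving 84.
By Pick's theorem, the interior count of the dilated polygon is 2376 − 84/2 + 1 = 2335.

2335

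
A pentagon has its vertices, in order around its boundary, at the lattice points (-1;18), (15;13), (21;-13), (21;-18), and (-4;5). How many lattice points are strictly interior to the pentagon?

441

Using the shoelace formula, 2A = |[(-1)·13 − 15·18] + [15·(-13) − 21·13] + [21·(-18) − 21·(-13)] + [21·5 − (-4)·(-18)] + [(-4)·18 − (-1)·5]| = 890, so the area is 445.
Along each edge there are gcd(|Δx|,|Δy|)+1 lattice points, so counting each shared vertex once the boundary has gcd(16,5) + gcd(6,26) + gcd(0,5) + gcd(25,23) + gcd(3,13) = 1+2+5+1+1 = 10.
By Pick's theorem A = I + B/2 − 1, so I = 445 − 10/2 + 1 = 441.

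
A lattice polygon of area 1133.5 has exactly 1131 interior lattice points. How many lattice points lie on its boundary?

7

Pick's theorem gives A = I + B/2 − 1, so B = 2(A − I + 1) = 2(1133.5 − 1131 + 1) = 7.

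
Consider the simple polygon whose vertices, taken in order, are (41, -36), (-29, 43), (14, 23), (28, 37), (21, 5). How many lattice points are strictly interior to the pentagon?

By the shoelace formula, twice the signed area is |(41·43 − (-29)·(-36)) + ((-29)·23 − 14·43) + (14·37 − 28·23) + (28·5 − 21·37) + (21·(-36) − 41·5)| = 2274, so the area is 1137.
Along each edge there are gcd(|Δx|,|Δy|)+1 lattice points, so counting each shared vertex once the boundary has gcd(70,79) + gcd(43,20) + gcd(14,14) + gcd(7,32) + gcd(20,41) = 1+1+14+1+1 = 18.
Pick's theorem gives I = A − B/2 + 1 = 1137 − 18/2 + 1 = 1129.

1129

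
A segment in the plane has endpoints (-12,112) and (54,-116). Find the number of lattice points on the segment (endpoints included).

7

The number of lattice points on a segment between lattice points is gcd(|Δx|,|Δy|) + 1 = gcd(66,228) + 1 = 6 + 1 = 7.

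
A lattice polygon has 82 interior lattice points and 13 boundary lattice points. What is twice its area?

Pick's theorem states A = I + B/2 − 1, so A = 82 + 13/2 − 1 = 175/2.
Hence 2A = 175.

175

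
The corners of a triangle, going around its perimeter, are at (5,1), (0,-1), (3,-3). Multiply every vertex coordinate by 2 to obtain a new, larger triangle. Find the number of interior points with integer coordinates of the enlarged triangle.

The shoelace formula gives twice the area as |(5·(-1) − 0·1) + (0·(-3) − 3·(-1)) + (3·1 − 5·(-3))| = 16, so the area is 8.
Summing gcd(|Δx|,|Δy|) over the edges gives the boundary count: gcd(5,2) + gcd(3,2) + gcd(2,4) = 1+1+2 = 4.
Scaling by 2 multiplies the area by 2² = 4 (so the new area is 32) and multiplies the boundary lattice-point count by 2, giving 8.
By Pick's theorem, the interior count of the dilated polygon is 32 − 8/2 + 1 = 29.

29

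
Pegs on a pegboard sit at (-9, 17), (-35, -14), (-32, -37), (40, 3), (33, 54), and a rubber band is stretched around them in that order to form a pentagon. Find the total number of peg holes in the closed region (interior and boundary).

3037

By the shoelace formula, twice the signed area is |((-9)·(-14) − (-35)·17) + ((-35)·(-37) − (-32)·(-14)) + ((-32)·3 − 40·(-37)) + (40·54 − 33·3) + (33·17 − (-9)·54)| = 6060, so the area is 3030.
Summing gcd(|Δx|,|Δy|) over the edges gives the boundary count: gcd(26,31) + gcd(3,23) + gcd(72,40) + gcd(7,51) + gcd(42,37) = 1+1+8+1+1 = 12.
Pick's theorem gives I = A − B/2 + 1 = 3030 − 12/2 + 1 = 3025, so the closed region contains I + B = 3025 + 12 = 3037 lattice points.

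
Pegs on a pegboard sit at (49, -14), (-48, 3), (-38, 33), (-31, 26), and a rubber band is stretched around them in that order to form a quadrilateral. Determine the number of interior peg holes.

By the shoelace formula, twice the signed area is |[49·3 − (-48)·(-14)] + [(-48)·33 − (-38)·3] + [(-38)·26 − (-31)·33] + [(-31)·(-14) − 49·26]| = 2800, so the area is 1400.
Summing gcd(|Δx|,|Δy|) over the edges gives the boundary count: gcd(97,17) + gcd(10,30) + gcd(7,7) + gcd(80,40) = 1+10+7+40 = 58.
Pick's theorem gives I = A − B/2 + 1 = 1400 − 58/2 + 1 = 1372.

1372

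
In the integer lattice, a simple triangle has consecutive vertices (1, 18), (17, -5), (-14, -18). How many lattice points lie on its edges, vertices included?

5

The number of boundary lattice points is Σ gcd(|Δx|,|Δy|) = gcd(16,23) + gcd(31,13) + gcd(15,36) = 1+1+3 = 5.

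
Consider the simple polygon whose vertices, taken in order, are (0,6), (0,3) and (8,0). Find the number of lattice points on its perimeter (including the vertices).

6

Along each edge there are gcd(|Δx|,|Δy|)+1 lattice points, so counting each shared vertex once the boundary has gcd(0,3) + gcd(8,3) + gcd(8,6) = 3+1+2 = 6.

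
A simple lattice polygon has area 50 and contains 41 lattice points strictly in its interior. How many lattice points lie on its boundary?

20

Pick's theorem gives A = I + B/2 − 1, so B = 2(A − I + 1) = 2(50 − 41 + 1) = 20.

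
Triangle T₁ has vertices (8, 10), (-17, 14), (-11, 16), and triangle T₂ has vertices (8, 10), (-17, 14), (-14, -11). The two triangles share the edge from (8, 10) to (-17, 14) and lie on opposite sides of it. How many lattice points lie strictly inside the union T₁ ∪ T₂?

342

The union is the simple quadrilateral with vertices (8, 10), (-11, 16), (-17, 14), (-14, -11) in order.
The shoelace formula gives twice the area as |[8·16 − (-11)·10] + [(-11)·14 − (-17)·16] + [(-17)·(-11) − (-14)·14] + [(-14)·10 − 8·(-11)]| = 687, so the area is 687/2.
The number of boundary lattice points is Σ gcd(|Δx|,|Δy|) = gcd(19,6) + gcd(6,2) + gcd(3,25) + gcd(22,21) = 1+2+1+1 = 5.
By Pick's theorem I = A − B/2 + 1 = 687/2 − 5/2 + 1 = 342.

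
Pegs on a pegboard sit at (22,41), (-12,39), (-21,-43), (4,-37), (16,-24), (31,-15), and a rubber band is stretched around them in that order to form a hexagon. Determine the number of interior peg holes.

3114

The shoelace formula gives twice the area as |(22·39 − (-12)·41) + ((-12)·(-43) − (-21)·39) + ((-21)·(-37) − 4·(-43)) + (4·(-24) − 16·(-37)) + (16·(-15) − 31·(-24)) + (31·41 − 22·(-15))| = 6235, so the area is 3117.5.
Along each edge there are gcd(|Δx|,|Δy|)+1 lattice points, so counting each shared vertex once the boundary has gcd(34,2) + gcd(9,82) + gcd(25,6) + gcd(12,13) + gcd(15,9) + gcd(9,56) = 2+1+1+1+3+1 = 9.
By Pick's theorem A = I + B/2 − 1, so I = 3117.5 − 9/2 + 1 = 3114.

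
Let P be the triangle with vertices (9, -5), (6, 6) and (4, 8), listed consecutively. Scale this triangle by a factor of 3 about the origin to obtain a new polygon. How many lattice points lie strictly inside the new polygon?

67

The shoelace formula gives twice the area as |[9·6 − 6·(-5)] + [6·8 − 4·6] + [4·(-5) − 9·8]| = 16, so the area is 8.
Summing gcd(|Δx|,|Δy|) over the edges gives the boundary count: gcd(3,11) + gcd(2,2) + gcd(5,13) = 1+2+1 = 4.
Scaling by 3 multiplies the area by 3² = 9 (so the new area is 72) and multiplies the boundary lattice-point count by 3, giving 12.
By Pick's theorem, the interior count of the dilated polygon is 72 − 12/2 + 1 = 67.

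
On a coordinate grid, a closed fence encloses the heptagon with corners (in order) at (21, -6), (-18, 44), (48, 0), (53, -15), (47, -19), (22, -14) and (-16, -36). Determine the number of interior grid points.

1343

By the shoelace formula, twice the signed area is |[21·44 − (-18)·(-6)] + [(-18)·0 − 48·44] + [48·(-15) − 53·0] + [53·(-19) − 47·(-15)] + [47·(-14) − 22·(-19)] + [22·(-36) − (-16)·(-14)] + [(-16)·(-6) − 21·(-36)]| = 2722, so the area is 1361.
Summing gcd(|Δx|,|Δy|) over the edges gives the boundary count: gcd(39,50) + gcd(66,44) + gcd(5,15) + gcd(6,4) + gcd(25,5) + gcd(38,22) + gcd(37,30) = 1+22+5+2+5+2+1 = 38.
By Pick's theorem A = I + B/2 − 1, so I = 1361 − 38/2 + 1 = 1343.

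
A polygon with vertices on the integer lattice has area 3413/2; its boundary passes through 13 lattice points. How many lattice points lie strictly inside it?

1701

Pick's theorem A = I + B/2 − 1 rearranges to I = A − B/2 + 1 = 3413/2 − 13/2 + 1 = 1701.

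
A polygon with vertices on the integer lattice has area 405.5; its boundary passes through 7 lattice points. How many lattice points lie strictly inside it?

From Pick's theorem, I = A − B/2 + 1 = 405.5 − 7/2 + 1 = 403.

403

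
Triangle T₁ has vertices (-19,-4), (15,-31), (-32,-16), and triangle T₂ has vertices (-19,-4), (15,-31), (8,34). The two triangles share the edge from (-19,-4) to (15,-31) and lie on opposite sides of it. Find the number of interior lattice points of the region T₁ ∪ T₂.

The union is the simple quadrilateral with vertices (-19,-4), (-32,-16), (15,-31), (8,34) in order.
Using the shoelace formula, 2A = |((-19)·(-16) − (-32)·(-4)) + ((-32)·(-31) − 15·(-16)) + (15·34 − 8·(-31)) + (8·(-4) − (-19)·34)| = 2780, so the area is 1390.
Along each edge there are gcd(|Δx|,|Δy|)+1 lattice points, so counting each shared vertex once the boundary has gcd(13,12) + gcd(47,15) + gcd(7,65) + gcd(27,38) = 1+1+1+1 = 4.
By Pick's theorem I = A − B/2 + 1 = 1390 − 4/2 + 1 = 1389.

1389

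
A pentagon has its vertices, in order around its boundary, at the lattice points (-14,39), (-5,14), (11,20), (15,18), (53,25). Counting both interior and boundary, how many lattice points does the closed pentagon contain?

745

The shoelace formula gives twice the area as |((-14)·14 − (-5)·39) + ((-5)·20 − 11·14) + (11·18 − 15·20) + (15·25 − 53·18) + (53·39 − (-14)·25)| = 1481, so the area is 1481/2.
The number of boundary lattice points is Σ gcd(|Δx|,|Δy|) = gcd(9,25) + gcd(16,6) + gcd(4,2) + gcd(38,7) + gcd(67,14) = 1+2+2+1+1 = 7.
Pick's theorem gives I = A − B/2 + 1 = 1481/2 − 7/2 + 1 = 738, so the closed region contains I + B = 738 + 7 = 745 lattice points.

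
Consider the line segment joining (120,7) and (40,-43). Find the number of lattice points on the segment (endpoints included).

11

The number of lattice points on a segment between lattice points is gcd(|Δx|,|Δy|) + 1 = gcd(80,50) + 1 = 10 + 1 = 11.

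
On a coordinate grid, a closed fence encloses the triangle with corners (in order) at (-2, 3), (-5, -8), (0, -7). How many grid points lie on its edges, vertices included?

Summing gcd(|Δx|,|Δy|) over the edges gives the boundary count: gcd(3,11) + gcd(5,1) + gcd(2,10) = 1+1+2 = 4.

4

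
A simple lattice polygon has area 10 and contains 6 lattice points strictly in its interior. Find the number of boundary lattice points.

Pick's theorem gives A = I + B/2 − 1, so B = 2(A − I + 1) = 2(10 − 6 + 1) = 10.

10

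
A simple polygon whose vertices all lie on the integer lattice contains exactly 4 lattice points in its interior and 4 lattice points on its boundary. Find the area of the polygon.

5

Pick's theorem states A = I + B/2 − 1, so A = 4 + 4/2 − 1 = 5.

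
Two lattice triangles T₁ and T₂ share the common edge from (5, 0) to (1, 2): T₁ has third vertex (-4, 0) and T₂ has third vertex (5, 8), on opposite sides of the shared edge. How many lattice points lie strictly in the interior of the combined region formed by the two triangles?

16

The union is the simple quadrilateral with vertices (5, 0), (-4, 0), (1, 2), (5, 8) in order.
The shoelace formula gives twice the area as |[5·0 − (-4)·0] + [(-4)·2 − 1·0] + [1·8 − 5·2] + [5·0 − 5·8]| = 50, so the area is 25.
Summing gcd(|Δx|,|Δy|) over the edges gives the boundary count: gcd(9,0) + gcd(5,2) + gcd(4,6) + gcd(0,8) = 9+1+2+8 = 20.
By Pick's theorem I = A − B/2 + 1 = 25 − 20/2 + 1 = 16.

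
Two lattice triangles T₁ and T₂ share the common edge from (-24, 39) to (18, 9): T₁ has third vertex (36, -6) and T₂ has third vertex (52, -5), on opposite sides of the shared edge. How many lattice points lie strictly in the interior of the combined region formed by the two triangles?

The union is the simple quadrilateral with vertices (-24, 39), (36, -6), (18, 9), (52, -5) in order.
The shoelace formula gives twice the area as |((-24)·(-6) − 36·39) + (36·9 − 18·(-6)) + (18·(-5) − 52·9) + (52·39 − (-24)·(-5))| = 522, so the area is 261.
Along each edge there are gcd(|Δx|,|Δy|)+1 lattice points, so counting each shared vertex once the boundary has gcd(60,45) + gcd(18,15) + gcd(34,14) + gcd(76,44) = 15+3+2+4 = 24.
By Pick's theorem I = A − B/2 + 1 = 261 − 24/2 + 1 = 250.

250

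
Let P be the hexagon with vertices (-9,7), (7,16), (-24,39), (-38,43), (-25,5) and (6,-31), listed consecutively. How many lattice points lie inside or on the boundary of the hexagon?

By the shoelace formula, twice the signed area is |[(-9)·16 − 7·7] + [7·39 − (-24)·16] + [(-24)·43 − (-38)·39] + [(-38)·5 − (-25)·43] + [(-25)·(-31) − 6·5] + [6·7 − (-9)·(-31)]| = 2307, so the area is 2307/2.
The number of boundary lattice points is Σ gcd(|Δx|,|Δy|) = gcd(16,9) + gcd(31,23) + gcd(14,4) + gcd(13,38) + gcd(31,36) + gcd(15,38) = 1+1+2+1+1+1 = 7.
Pick's theorem gives I = A − B/2 + 1 = 2307/2 − 7/2 + 1 = 1151, so the closed region contains I + B = 1151 + 7 = 1158 lattice points.

1158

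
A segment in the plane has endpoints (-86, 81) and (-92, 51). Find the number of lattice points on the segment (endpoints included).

The number of lattice points on a segment between lattice points is gcd(|Δx|,|Δy|) + 1 = gcd(6,30) + 1 = 6 + 1 = 7.

7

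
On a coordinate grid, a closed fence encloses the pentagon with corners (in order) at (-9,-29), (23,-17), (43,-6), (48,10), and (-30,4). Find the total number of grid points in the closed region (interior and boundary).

Using the shoelace formula, 2A = |((-9)·(-17) − 23·(-29)) + (23·(-6) − 43·(-17)) + (43·10 − 48·(-6)) + (48·4 − (-30)·10) + ((-30)·(-29) − (-9)·4)| = 3529, so the area is 3529/2.
The number of boundary lattice points is Σ gcd(|Δx|,|Δy|) = gcd(32,12) + gcd(20,11) + gcd(5,16) + gcd(78,6) + gcd(21,33) = 4+1+1+6+3 = 15.
Pick's theorem gives I = A − B/2 + 1 = 3529/2 − 15/2 + 1 = 1758, so the closed region contains I + B = 1758 + 15 = 1773 lattice points.

1773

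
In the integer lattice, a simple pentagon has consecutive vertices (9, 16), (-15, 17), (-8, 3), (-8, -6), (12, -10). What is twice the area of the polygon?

The shoelace formula gives twice the area as |[9·17 − (-15)·16] + [(-15)·3 − (-8)·17] + [(-8)·(-6) − (-8)·3] + [(-8)·(-10) − 12·(-6)] + [12·16 − 9·(-10)]| = 990, so the area is 495.

990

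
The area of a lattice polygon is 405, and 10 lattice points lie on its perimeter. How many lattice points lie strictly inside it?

401

Pick's theorem A = I + B/2 − 1 rearranges to I = A − B/2 + 1 = 405 − 10/2 + 1 = 401.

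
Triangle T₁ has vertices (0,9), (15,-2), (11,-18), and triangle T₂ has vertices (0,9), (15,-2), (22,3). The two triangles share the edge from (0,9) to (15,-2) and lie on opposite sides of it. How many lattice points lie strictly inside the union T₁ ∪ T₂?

215

The union is the simple quadrilateral with vertices (0,9), (11,-18), (15,-2), (22,3) in order.
By the shoelace formula, twice the signed area is |[0·(-18) − 11·9] + [11·(-2) − 15·(-18)] + [15·3 − 22·(-2)] + [22·9 − 0·3]| = 436, so the area is 218.
Along each edge there are gcd(|Δx|,|Δy|)+1 lattice points, so counting each shared vertex once the boundary has gcd(11,27) + gcd(4,16) + gcd(7,5) + gcd(22,6) = 1+4+1+2 = 8.
By Pick's theorem I = A − B/2 + 1 = 218 − 8/2 + 1 = 215.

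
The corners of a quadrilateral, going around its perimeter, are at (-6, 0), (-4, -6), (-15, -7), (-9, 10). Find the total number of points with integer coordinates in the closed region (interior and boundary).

By the shoelace formula, twice the signed area is |[(-6)·(-6) − (-4)·0] + [(-4)·(-7) − (-15)·(-6)] + [(-15)·10 − (-9)·(-7)] + [(-9)·0 − (-6)·10]| = 179, so the area is 89.5.
The number of boundary lattice points is Σ gcd(|Δx|,|Δy|) = gcd(2,6) + gcd(11,1) + gcd(6,17) + gcd(3,10) = 2+1+1+1 = 5.
Pick's theorem gives I = A − B/2 + 1 = 89.5 − 5/2 + 1 = 88, so the closed region contains I + B = 88 + 5 = 93 lattice points.

93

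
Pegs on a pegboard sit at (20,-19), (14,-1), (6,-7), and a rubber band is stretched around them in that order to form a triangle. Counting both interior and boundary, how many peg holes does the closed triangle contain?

The shoelace formula gives twice the area as |(20·(-1) − 14·(-19)) + (14·(-7) − 6·(-1)) + (6·(-19) − 20·(-7))| = 180, so the area is 90.
Summing gcd(|Δx|,|Δy|) over the edges gives the boundary count: gcd(6,18) + gcd(8,6) + gcd(14,12) = 6+2+2 = 10.
Pick's theorem gives I = A − B/2 + 1 = 90 − 10/2 + 1 = 86, so the closed region contains I + B = 86 + 10 = 96 lattice points.

96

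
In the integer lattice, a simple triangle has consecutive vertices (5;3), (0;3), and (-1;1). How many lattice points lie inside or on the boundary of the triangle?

By the shoelace formula, twice the signed area is |[5·3 − 0·3] + [0·1 − (-1)·3] + [(-1)·3 − 5·1]| = 10, so the area is 5.
Along each edge there are gcd(|Δx|,|Δy|)+1 lattice points, so counting each shared vertex once the boundary has gcd(5,0) + gcd(1,2) + gcd(6,2) = 5+1+2 = 8.
Pick's theorem gives I = A − B/2 + 1 = 5 − 8/2 + 1 = 2, so the closed region contains I + B = 2 + 8 = 10 lattice points.

10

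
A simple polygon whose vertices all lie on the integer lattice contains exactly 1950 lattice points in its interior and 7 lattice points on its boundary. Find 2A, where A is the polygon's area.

Pick's theorem states A = I + B/2 − 1, so A = 1950 + 7/2 − 1 = 3905/2.
Hence 2A = 3905.

3905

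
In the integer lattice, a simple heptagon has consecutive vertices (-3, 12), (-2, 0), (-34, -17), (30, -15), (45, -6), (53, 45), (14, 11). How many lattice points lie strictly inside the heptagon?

2031

The shoelace formula gives twice the area as |[(-3)·0 − (-2)·12] + [(-2)·(-17) − (-34)·0] + [(-34)·(-15) − 30·(-17)] + [30·(-6) − 45·(-15)] + [45·45 − 53·(-6)] + [53·11 − 14·45] + [14·12 − (-3)·11]| = 4070, so the area is 2035.
Summing gcd(|Δx|,|Δy|) over the edges gives the boundary count: gcd(1,12) + gcd(32,17) + gcd(64,2) + gcd(15,9) + gcd(8,51) + gcd(39,34) + gcd(17,1) = 1+1+2+3+1+1+1 = 10.
By Pick's theorem A = I + B/2 − 1, so I = 2035 − 10/2 + 1 = 2031.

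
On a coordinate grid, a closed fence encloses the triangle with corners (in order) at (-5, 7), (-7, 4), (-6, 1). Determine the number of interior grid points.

The shoelace formula gives twice the area as |((-5)·4 − (-7)·7) + ((-7)·1 − (-6)·4) + ((-6)·7 − (-5)·1)| = 9, so the area is 4.5.
Along each edge there are gcd(|Δx|,|Δy|)+1 lattice points, so counting each shared vertex once the boundary has gcd(2,3) + gcd(1,3) + gcd(1,6) = 1+1+1 = 3.
Pick's theorem gives I = A − B/2 + 1 = 4.5 − 3/2 + 1 = 4.

4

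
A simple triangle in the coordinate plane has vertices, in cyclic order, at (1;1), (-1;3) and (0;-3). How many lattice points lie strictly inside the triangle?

4

By the shoelace formula, twice the signed area is |[1·3 − (-1)·1] + [(-1)·(-3) − 0·3] + [0·1 − 1·(-3)]| = 10, so the area is 5.
Summing gcd(|Δx|,|Δy|) over the edges gives the boundary count: gcd(2,2) + gcd(1,6) + gcd(1,4) = 2+1+1 = 4.
Pick's theorem gives I = A − B/2 + 1 = 5 − 4/2 + 1 = 4.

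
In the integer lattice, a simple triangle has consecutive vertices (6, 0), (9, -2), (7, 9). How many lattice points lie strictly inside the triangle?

14

The shoelace formula gives twice the area as |(6·(-2) − 9·0) + (9·9 − 7·(-2)) + (7·0 − 6·9)| = 29, so the area is 14.5.
Along each edge there are gcd(|Δx|,|Δy|)+1 lattice points, so counting each shared vertex once the boundary has gcd(3,2) + gcd(2,11) + gcd(1,9) = 1+1+1 = 3.
Pick's theorem gives I = A − B/2 + 1 = 14.5 − 3/2 + 1 = 14.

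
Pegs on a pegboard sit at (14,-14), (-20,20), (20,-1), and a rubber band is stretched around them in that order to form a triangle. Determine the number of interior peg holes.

306

Using the shoelace formula, 2A = |(14·20 − (-20)·(-14)) + ((-20)·(-1) − 20·20) + (20·(-14) − 14·(-1))| = 646, so the area is 323.
Along each edge there are gcd(|Δx|,|Δy|)+1 lattice points, so counting each shared vertex once the boundary has gcd(34,34) + gcd(40,21) + gcd(6,13) = 34+1+1 = 36.
By Pick's theorem A = I + B/2 − 1, so I = 323 − 36/2 + 1 = 306.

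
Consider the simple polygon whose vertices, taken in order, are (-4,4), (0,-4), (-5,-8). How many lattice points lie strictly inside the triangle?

26

The shoelace formula gives twice the area as |((-4)·(-4) − 0·4) + (0·(-8) − (-5)·(-4)) + ((-5)·4 − (-4)·(-8))| = 56, so the area is 28.
Summing gcd(|Δx|,|Δy|) over the edges gives the boundary count: gcd(4,8) + gcd(5,4) + gcd(1,12) = 4+1+1 = 6.
By Pick's theorem A = I + B/2 − 1, so I = 28 − 6/2 + 1 = 26.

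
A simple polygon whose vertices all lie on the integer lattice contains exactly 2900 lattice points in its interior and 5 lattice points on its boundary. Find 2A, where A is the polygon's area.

By Pick's theorem, A = I + B/2 − 1 = 2900 + 5/2 − 1 = 5803/2.
Hence 2A = 5803.

5803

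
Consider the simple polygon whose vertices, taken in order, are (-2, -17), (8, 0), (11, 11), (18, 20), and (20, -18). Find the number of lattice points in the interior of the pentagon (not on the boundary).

The shoelace formula gives twice the area as |((-2)·0 − 8·(-17)) + (8·11 − 11·0) + (11·20 − 18·11) + (18·(-18) − 20·20) + (20·(-17) − (-2)·(-18))| = 854, so the area is 427.
The number of boundary lattice points is Σ gcd(|Δx|,|Δy|) = gcd(10,17) + gcd(3,11) + gcd(7,9) + gcd(2,38) + gcd(22,1) = 1+1+1+2+1 = 6.
By Pick's theorem A = I + B/2 − 1, so I = 427 − 6/2 + 1 = 425.

425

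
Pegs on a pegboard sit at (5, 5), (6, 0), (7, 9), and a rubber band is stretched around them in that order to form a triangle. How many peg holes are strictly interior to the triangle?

The shoelace formula gives twice the area as |[5·0 − 6·5] + [6·9 − 7·0] + [7·5 − 5·9]| = 14, so the area is 7.
Along each edge there are gcd(|Δx|,|Δy|)+1 lattice points, so counting each shared vertex once the boundary has gcd(1,5) + gcd(1,9) + gcd(2,4) = 1+1+2 = 4.
By Pick's theorem A = I + B/2 − 1, so I = 7 − 4/2 + 1 = 6.

6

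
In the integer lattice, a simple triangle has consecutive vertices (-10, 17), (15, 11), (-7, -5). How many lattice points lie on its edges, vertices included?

Summing gcd(|Δx|,|Δy|) over the edges gives the boundary count: gcd(25,6) + gcd(22,16) + gcd(3,22) = 1+2+1 = 4.

4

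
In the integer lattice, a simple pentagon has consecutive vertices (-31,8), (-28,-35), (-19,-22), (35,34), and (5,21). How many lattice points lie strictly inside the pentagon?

Using the shoelace formula, 2A = |((-31)·(-35) − (-28)·8) + ((-28)·(-22) − (-19)·(-35)) + ((-19)·34 − 35·(-22)) + (35·21 − 5·34) + (5·8 − (-31)·21)| = 2640, so the area is 1320.
Along each edge there are gcd(|Δx|,|Δy|)+1 lattice points, so counting each shared vertex once the boundary has gcd(3,43) + gcd(9,13) + gcd(54,56) + gcd(30,13) + gcd(36,13) = 1+1+2+1+1 = 6.
By Pick's theorem A = I + B/2 − 1, so I = 1320 − 6/2 + 1 = 1318.

1318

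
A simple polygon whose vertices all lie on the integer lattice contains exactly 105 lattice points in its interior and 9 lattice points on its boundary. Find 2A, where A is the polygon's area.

217

Pick's theorem states A = I + B/2 − 1, so A = 105 + 9/2 − 1 = 217/2.
Hence 2A = 217.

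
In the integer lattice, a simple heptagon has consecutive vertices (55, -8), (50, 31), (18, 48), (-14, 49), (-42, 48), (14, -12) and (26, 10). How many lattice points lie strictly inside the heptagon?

Using the shoelace formula, 2A = |[55·31 − 50·(-8)] + [50·48 − 18·31] + [18·49 − (-14)·48] + [(-14)·48 − (-42)·49] + [(-42)·(-12) − 14·48] + [14·10 − 26·(-12)] + [26·(-8) − 55·10]| = 6413, so the area is 6413/2.
Along each edge there are gcd(|Δx|,|Δy|)+1 lattice points, so counting each shared vertex once the boundary has gcd(5,39) + gcd(32,17) + gcd(32,1) + gcd(28,1) + gcd(56,60) + gcd(12,22) + gcd(29,18) = 1+1+1+1+4+2+1 = 11.
By Pick's theorem A = I + B/2 − 1, so I = 6413/2 − 11/2 + 1 = 3202.

3202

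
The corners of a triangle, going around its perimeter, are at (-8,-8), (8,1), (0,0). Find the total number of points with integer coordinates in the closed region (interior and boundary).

Using the shoelace formula, 2A = |[(-8)·1 − 8·(-8)] + [8·0 − 0·1] + [0·(-8) − (-8)·0]| = 56, so the area is 28.
Along each edge there are gcd(|Δx|,|Δy|)+1 lattice points, so counting each shared vertex once the boundary has gcd(16,9) + gcd(8,1) + gcd(8,8) = 1+1+8 = 10.
Pick's theorem gives I = A − B/2 + 1 = 28 − 10/2 + 1 = 24, so the closed region contains I + B = 24 + 10 = 34 lattice points.

34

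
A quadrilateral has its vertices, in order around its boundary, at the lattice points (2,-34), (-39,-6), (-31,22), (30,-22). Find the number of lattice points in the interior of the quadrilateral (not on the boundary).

1664

The shoelace formula gives twice the area as |[2·(-6) − (-39)·(-34)] + [(-39)·22 − (-31)·(-6)] + [(-31)·(-22) − 30·22] + [30·(-34) − 2·(-22)]| = 3336, so the area is 1668.
Summing gcd(|Δx|,|Δy|) over the edges gives the boundary count: gcd(41,28) + gcd(8,28) + gcd(61,44) + gcd(28,12) = 1+4+1+4 = 10.
By Pick's theorem A = I + B/2 − 1, so I = 1668 − 10/2 + 1 = 1664.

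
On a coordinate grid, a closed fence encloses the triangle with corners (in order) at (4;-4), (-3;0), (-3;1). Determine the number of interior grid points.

3

The shoelace formula gives twice the area as |[4·0 − (-3)·(-4)] + [(-3)·1 − (-3)·0] + [(-3)·(-4) − 4·1]| = 7, so the area is 7/2.
Along each edge there are gcd(|Δx|,|Δy|)+1 lattice points, so counting each shared vertex once the boundary has gcd(7,4) + gcd(0,1) + gcd(7,5) = 1+1+1 = 3.
Pick's theorem gives I = A − B/2 + 1 = 7/2 − 3/2 + 1 = 3.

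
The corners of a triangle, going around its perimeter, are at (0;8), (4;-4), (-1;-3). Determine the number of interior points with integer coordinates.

The shoelace formula gives twice the area as |(0·(-4) − 4·8) + (4·(-3) − (-1)·(-4)) + ((-1)·8 − 0·(-3))| = 56, so the area is 28.
Along each edge there are gcd(|Δx|,|Δy|)+1 lattice points, so counting each shared vertex once the boundary has gcd(4,12) + gcd(5,1) + gcd(1,11) = 4+1+1 = 6.
By Pick's theorem A = I + B/2 − 1, so I = 28 − 6/2 + 1 = 26.

26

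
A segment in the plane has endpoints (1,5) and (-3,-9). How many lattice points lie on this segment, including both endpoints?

3

The number of lattice points on a segment between lattice points is gcd(|Δx|,|Δy|) + 1 = gcd(4,14) + 1 = 2 + 1 = 3.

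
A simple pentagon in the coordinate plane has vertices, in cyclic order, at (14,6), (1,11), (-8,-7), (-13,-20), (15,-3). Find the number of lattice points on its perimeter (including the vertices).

13

The number of boundary lattice points is Σ gcd(|Δx|,|Δy|) = gcd(13,5) + gcd(9,18) + gcd(5,13) + gcd(28,17) + gcd(1,9) = 1+9+1+1+1 = 13.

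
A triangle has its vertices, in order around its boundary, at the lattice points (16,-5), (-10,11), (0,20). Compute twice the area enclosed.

394

By the shoelace formula, twice the signed area is |(16·11 − (-10)·(-5)) + ((-10)·20 − 0·11) + (0·(-5) − 16·20)| = 394, so the area is 197.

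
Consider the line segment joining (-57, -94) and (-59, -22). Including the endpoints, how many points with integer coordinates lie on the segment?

3

The number of lattice points on a segment between lattice points is gcd(|Δx|,|Δy|) + 1 = gcd(2,72) + 1 = 2 + 1 = 3.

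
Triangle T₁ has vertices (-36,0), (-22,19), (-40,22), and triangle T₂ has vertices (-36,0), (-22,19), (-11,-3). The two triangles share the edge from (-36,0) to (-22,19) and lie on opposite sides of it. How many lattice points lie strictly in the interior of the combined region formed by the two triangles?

The union is the simple quadrilateral with vertices (-36,0), (-40,22), (-22,19), (-11,-3) in order.
By the shoelace formula, twice the signed area is |[(-36)·22 − (-40)·0] + [(-40)·19 − (-22)·22] + [(-22)·(-3) − (-11)·19] + [(-11)·0 − (-36)·(-3)]| = 901, so the area is 901/2.
Along each edge there are gcd(|Δx|,|Δy|)+1 lattice points, so counting each shared vertex once the boundary has gcd(4,22) + gcd(18,3) + gcd(11,22) + gcd(25,3) = 2+3+11+1 = 17.
By Pick's theorem I = A − B/2 + 1 = 901/2 − 17/2 + 1 = 443.

443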